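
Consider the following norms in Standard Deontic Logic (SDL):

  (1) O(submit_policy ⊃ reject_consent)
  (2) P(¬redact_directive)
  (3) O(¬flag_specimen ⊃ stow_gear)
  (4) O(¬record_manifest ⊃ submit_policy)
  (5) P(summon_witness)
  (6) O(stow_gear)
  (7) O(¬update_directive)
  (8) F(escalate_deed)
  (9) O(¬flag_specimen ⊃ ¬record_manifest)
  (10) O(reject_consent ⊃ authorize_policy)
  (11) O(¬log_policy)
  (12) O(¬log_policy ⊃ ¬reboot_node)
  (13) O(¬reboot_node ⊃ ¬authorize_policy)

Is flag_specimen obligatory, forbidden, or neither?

Premise 11 gives O(¬log_policy).
With premise 12, O(¬log_policy ⊃ ¬reboot_node), the K-axiom yields O(¬reboot_node).
Premise 13 is O(¬reboot_node ⊃ ¬authorize_policy); since O(¬reboot_node), deontic closure gives O(¬authorize_policy).
Premise 10 is O(reject_consent ⊃ authorize_policy); contrapositively O(¬authorize_policy ⊃ ¬reject_consent). Since O(¬authorize_policy) holds, K gives O(¬reject_consent).
The contrapositive of premise 1 (O(submit_policy ⊃ reject_consent)) is O(¬reject_consent ⊃ ¬submit_policy), and O(¬reject_consent) is already established, so O(¬submit_policy).
The contrapositive of premise 4 (O(¬record_manifest ⊃ submit_policy)) is O(¬submit_policy ⊃ record_manifest), and O(¬submit_policy) is already established, so O(record_manifest).
The contrapositive of premise 9 (O(¬flag_specimen ⊃ ¬record_manifest)) is O(record_manifest ⊃ flag_specimen), and O(record_manifest) is already established, so O(flag_specimen).
Premises 2, 3, 5, 6, 7, 8 do not contribute to this derivation.
Hence flag_specimen is obligatory.

Obligatory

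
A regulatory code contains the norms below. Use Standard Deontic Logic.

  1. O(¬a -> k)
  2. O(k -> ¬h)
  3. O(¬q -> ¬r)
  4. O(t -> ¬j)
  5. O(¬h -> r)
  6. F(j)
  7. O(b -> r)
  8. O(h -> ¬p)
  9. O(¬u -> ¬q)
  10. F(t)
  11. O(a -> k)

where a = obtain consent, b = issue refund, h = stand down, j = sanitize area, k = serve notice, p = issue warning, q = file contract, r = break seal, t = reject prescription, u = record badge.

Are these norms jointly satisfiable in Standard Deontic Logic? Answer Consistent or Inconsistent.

Premise 4 is O(t -> ¬j); even if O(¬j) held, inferring O(t) would be affirming the consequent — invalid.
So O(t) is not derivable, and the apparent clash with O(¬t) does not arise.
A world satisfying every obligation exists (e.g. a=false, b=false, h=false, j=false, k=true, p=false, q=true, r=true, t=false, u=true); no atom is both obligatory and forbidden, so the set is consistent.

Consistent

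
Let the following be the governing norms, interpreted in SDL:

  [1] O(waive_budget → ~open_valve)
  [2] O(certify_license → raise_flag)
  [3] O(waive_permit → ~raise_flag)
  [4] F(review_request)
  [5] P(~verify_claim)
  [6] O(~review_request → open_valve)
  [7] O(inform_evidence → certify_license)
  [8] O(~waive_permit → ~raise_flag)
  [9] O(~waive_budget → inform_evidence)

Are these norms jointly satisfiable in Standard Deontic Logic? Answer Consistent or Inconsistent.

Premises 8 and 3 cover both cases: O(~waive_permit → ~raise_flag) and O(waive_permit → ~raise_flag). Since ~waive_permit ∨ waive_permit is a tautology, O(~raise_flag) follows.
Premise 2, O(certify_license → raise_flag), contraposes to O(~raise_flag → ~certify_license); with O(~raise_flag) we get O(~certify_license).
Premise 7, O(inform_evidence → certify_license), contraposes to O(~certify_license → ~inform_evidence); with O(~certify_license) we get O(~inform_evidence).
Premise 9, O(~waive_budget → inform_evidence), contraposes to O(~inform_evidence → waive_budget); with O(~inform_evidence) we get O(waive_budget).
Premise 1 is O(waive_budget → ~open_valve); since O(waive_budget), deontic closure gives O(~open_valve).
Premise 6 is O(~review_request → open_valve); contrapositively O(~open_valve → review_request). Since O(~open_valve) holds, K gives O(review_request).
But premise 4, F(review_request), means O(~review_request).
We now have both O(review_request) and O(~review_request) — review_request is simultaneously obligatory and forbidden, violating the D-axiom.

Inconsistent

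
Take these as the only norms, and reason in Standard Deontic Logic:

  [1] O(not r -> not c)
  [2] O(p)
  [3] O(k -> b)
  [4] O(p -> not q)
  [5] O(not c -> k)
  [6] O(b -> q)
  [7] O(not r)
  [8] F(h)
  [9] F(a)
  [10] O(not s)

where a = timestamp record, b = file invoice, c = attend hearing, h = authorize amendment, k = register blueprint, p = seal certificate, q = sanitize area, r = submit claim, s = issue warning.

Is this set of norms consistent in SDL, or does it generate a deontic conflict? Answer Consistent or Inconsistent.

Inconsistent

Premise 2 gives O(p).
With premise 4, O(p -> not q), the K-axiom yields O(not q).
Premise 6, O(b -> q), contraposes to O(not q -> not b); with O(not q) we get O(not b).
Premise 3 is O(k -> b); contrapositively O(not b -> not k). Since O(not b) holds, K gives O(not k).
Premise 5, O(not c -> k), contraposes to O(not k -> c); with O(not k) we get O(c).
Premise 1 is O(not r -> not c); contrapositively O(c -> r). Since O(c) holds, K gives O(r).
However, premise 7 gives O(not r).
We now have both O(r) and O(not r) — r is simultaneously obligatory and forbidden, violating the D-axiom.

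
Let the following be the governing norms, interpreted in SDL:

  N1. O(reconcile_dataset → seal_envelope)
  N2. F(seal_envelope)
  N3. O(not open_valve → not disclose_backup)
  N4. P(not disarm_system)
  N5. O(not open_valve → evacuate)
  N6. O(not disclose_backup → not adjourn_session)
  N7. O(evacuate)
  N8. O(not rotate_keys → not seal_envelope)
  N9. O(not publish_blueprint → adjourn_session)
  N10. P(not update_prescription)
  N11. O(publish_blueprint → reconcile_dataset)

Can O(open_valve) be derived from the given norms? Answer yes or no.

Yes

F(seal_envelope) at premise 2 means O(not seal_envelope).
Premise 1, O(reconcile_dataset → seal_envelope), contraposes to O(not seal_envelope → not reconcile_dataset); with O(not seal_envelope) we get O(not reconcile_dataset).
Premise 11 is O(publish_blueprint → reconcile_dataset); contrapositively O(not reconcile_dataset → not publish_blueprint). Since O(not reconcile_dataset) holds, K gives O(not publish_blueprint).
With premise 9, O(not publish_blueprint → adjourn_session), the K-axiom yields O(adjourn_session).
Premise 6 is O(not disclose_backup → not adjourn_session); contrapositively O(adjourn_session → disclose_backup). Since O(adjourn_session) holds, K gives O(disclose_backup).
The contrapositive of premise 3 (O(not open_valve → not disclose_backup)) is O(disclose_backup → open_valve), and O(disclose_backup) is already established, so O(open_valve).
Premises 4, 5, 7, 8, 10 do not contribute to this derivation.
So O(open_valve) follows.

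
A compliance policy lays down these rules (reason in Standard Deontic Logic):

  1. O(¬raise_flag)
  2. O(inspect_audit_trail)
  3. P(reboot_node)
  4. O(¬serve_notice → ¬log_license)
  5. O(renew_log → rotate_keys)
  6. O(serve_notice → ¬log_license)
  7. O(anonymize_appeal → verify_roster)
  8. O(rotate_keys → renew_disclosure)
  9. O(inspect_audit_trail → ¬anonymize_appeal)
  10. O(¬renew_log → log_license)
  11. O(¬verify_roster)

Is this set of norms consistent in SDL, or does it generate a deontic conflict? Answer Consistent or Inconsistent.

Consistent

Premise 7 is O(anonymize_appeal → verify_roster), but O(anonymize_appeal) is not derivable from the premises, so it does not yield O(verify_roster).
So O(verify_roster) is not derivable, and the apparent clash with O(¬verify_roster) does not arise.
A world satisfying every obligation exists (e.g. anonymize_appeal=false, inspect_audit_trail=true, log_license=false, raise_flag=false, reboot_node=false, renew_disclosure=true, renew_log=true, rotate_keys=true, serve_notice=false, verify_roster=false); no atom is both obligatory and forbidden, so the set is consistent.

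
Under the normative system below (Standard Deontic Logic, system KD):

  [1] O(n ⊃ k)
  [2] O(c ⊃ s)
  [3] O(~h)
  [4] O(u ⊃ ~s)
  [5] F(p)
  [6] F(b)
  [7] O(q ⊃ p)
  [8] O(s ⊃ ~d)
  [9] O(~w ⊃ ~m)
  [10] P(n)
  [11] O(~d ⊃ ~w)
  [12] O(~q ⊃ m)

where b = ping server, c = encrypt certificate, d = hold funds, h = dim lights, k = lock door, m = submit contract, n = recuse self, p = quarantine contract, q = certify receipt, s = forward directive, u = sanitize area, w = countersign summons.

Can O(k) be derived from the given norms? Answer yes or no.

Premise 1 is O(n ⊃ k), but O(n) is not derivable from the premises (the permission P(n) asserts only ~O(~n), not O(n)), so it does not yield O(k).
No other premise forces O(k). An ideal world satisfying every premise can still have k false, so O(k) is not derivable.

No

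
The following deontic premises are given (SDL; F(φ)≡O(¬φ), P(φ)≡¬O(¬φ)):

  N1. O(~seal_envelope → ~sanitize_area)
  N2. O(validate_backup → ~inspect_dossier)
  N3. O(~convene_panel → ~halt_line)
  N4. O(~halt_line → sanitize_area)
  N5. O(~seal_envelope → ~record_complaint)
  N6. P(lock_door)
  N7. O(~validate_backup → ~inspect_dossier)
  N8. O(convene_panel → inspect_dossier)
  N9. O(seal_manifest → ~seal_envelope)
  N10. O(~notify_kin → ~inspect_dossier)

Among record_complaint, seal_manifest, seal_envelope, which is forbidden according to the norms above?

seal_manifest

By case analysis on ~validate_backup: premise 7 gives O(~validate_backup → ~inspect_dossier) and premise 2 gives O(validate_backup → ~inspect_dossier), so O(~inspect_dossier) either way.
The contrapositive of premise 8 (O(convene_panel → inspect_dossier)) is O(~inspect_dossier → ~convene_panel), and O(~inspect_dossier) is already established, so O(~convene_panel).
With premise 3, O(~convene_panel → ~halt_line), the K-axiom yields O(~halt_line).
From O(~halt_line) and premise 4, O(~halt_line → sanitize_area), we obtain O(sanitize_area).
Premise 1, O(~seal_envelope → ~sanitize_area), contraposes to O(sanitize_area → seal_envelope); with O(sanitize_area) we get O(seal_envelope).
The contrapositive of premise 9 (O(seal_manifest → ~seal_envelope)) is O(seal_envelope → ~seal_manifest), and O(seal_envelope) is already established, so O(~seal_manifest).
So O(~seal_manifest) holds, i.e. seal_manifest is forbidden. None of the other listed options is forbidden under the premises.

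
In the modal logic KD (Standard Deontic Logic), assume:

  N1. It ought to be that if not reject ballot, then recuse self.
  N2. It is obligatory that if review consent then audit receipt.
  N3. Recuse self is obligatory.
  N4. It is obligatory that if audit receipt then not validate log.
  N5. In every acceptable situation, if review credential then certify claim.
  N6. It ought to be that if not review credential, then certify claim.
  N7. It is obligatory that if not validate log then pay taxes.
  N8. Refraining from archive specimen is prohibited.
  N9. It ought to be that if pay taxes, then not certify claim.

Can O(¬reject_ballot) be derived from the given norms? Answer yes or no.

No

Premise 1 is O(¬reject_ballot → recuse_self); even if O(recuse_self) held, inferring O(¬reject_ballot) would be affirming the consequent — invalid.
No other premise forces O(¬reject_ballot). An ideal world satisfying every premise can still have ¬reject_ballot false, so O(¬reject_ballot) is not derivable.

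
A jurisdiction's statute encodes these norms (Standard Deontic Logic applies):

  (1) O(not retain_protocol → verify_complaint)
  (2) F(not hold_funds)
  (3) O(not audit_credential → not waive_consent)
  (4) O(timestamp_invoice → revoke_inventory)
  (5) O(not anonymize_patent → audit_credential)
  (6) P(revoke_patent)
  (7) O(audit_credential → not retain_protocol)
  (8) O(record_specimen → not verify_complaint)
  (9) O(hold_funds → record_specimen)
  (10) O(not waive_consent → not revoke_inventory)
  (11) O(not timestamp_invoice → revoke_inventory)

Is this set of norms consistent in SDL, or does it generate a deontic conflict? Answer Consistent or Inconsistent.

Inconsistent

Premises 11 and 4 cover both cases: O(not timestamp_invoice → revoke_inventory) and O(timestamp_invoice → revoke_inventory). Since not timestamp_invoice ∨ timestamp_invoice is a tautology, O(revoke_inventory) follows.
Premise 10, O(not waive_consent → not revoke_inventory), contraposes to O(revoke_inventory → waive_consent); with O(revoke_inventory) we get O(waive_consent).
The contrapositive of premise 3 (O(not audit_credential → not waive_consent)) is O(waive_consent → audit_credential), and O(waive_consent) is already established, so O(audit_credential).
With premise 7, O(audit_credential → not retain_protocol), the K-axiom yields O(not retain_protocol).
Premise 1 is O(not retain_protocol → verify_complaint); since O(not retain_protocol), deontic closure gives O(verify_complaint).
Premise 8 is O(record_specimen → not verify_complaint); contrapositively O(verify_complaint → not record_specimen). Since O(verify_complaint) holds, K gives O(not record_specimen).
The contrapositive of premise 9 (O(hold_funds → record_specimen)) is O(not record_specimen → not hold_funds), and O(not record_specimen) is already established, so O(not hold_funds).
But premise 2, F(not hold_funds), means O(hold_funds).
We now have both O(not hold_funds) and O(hold_funds) — hold_funds is simultaneously obligatory and forbidden, violating the D-axiom.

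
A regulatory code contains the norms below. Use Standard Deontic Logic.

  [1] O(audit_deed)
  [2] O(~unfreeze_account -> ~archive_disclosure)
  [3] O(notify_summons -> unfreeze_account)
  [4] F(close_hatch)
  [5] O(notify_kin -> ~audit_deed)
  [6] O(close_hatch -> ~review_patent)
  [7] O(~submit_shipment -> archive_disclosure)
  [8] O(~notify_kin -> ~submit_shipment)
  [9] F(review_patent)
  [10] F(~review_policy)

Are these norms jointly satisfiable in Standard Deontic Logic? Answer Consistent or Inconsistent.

Premise 6 is O(close_hatch -> ~review_patent); even if O(~review_patent) held, inferring O(close_hatch) would be affirming the consequent — invalid.
So O(close_hatch) is not derivable, and the apparent clash with O(~close_hatch) does not arise.
A world satisfying every obligation exists (e.g. archive_disclosure=true, audit_deed=true, close_hatch=false, notify_kin=false, notify_summons=false, review_patent=false, review_policy=true, submit_shipment=false, unfreeze_account=true); no atom is both obligatory and forbidden, so the set is consistent.

Consistent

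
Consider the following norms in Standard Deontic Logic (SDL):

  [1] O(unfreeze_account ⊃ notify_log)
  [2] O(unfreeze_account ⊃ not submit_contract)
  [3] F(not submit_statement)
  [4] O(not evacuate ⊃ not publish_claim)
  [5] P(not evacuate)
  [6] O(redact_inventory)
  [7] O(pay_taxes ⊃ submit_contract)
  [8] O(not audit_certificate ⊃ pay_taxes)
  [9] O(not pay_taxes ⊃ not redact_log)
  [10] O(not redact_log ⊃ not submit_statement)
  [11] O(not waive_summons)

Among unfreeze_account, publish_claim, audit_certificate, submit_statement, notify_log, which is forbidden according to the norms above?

Premise 3 is F(not submit_statement), i.e. O(submit_statement).
Premise 10, O(not redact_log ⊃ not submit_statement), contraposes to O(submit_statement ⊃ redact_log); with O(submit_statement) we get O(redact_log).
Premise 9, O(not pay_taxes ⊃ not redact_log), contraposes to O(redact_log ⊃ pay_taxes); with O(redact_log) we get O(pay_taxes).
From O(pay_taxes) and premise 7, O(pay_taxes ⊃ submit_contract), we obtain O(submit_contract).
Premise 2 is O(unfreeze_account ⊃ not submit_contract); contrapositively O(submit_contract ⊃ not unfreeze_account). Since O(submit_contract) holds, K gives O(not unfreeze_account).
So O(not unfreeze_account) holds, i.e. unfreeze_account is forbidden. None of the other listed options is forbidden under the premises.

unfreeze_account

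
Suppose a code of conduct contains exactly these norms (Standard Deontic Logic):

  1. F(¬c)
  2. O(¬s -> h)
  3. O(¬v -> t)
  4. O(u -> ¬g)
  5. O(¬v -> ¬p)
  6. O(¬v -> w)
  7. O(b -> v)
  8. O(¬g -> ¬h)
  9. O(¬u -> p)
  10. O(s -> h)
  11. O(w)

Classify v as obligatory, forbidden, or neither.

Obligatory

By case analysis on s: premise 10 gives O(s -> h) and premise 2 gives O(¬s -> h), so O(h) either way.
Premise 8, O(¬g -> ¬h), contraposes to O(h -> g); with O(h) we get O(g).
Premise 4, O(u -> ¬g), contraposes to O(g -> ¬u); with O(g) we get O(¬u).
Premise 9 is O(¬u -> p); since O(¬u), deontic closure gives O(p).
Premise 5, O(¬v -> ¬p), contraposes to O(p -> v); with O(p) we get O(v).
Premises 1, 3, 6, 7, 11 do not contribute to this derivation.
Hence v is obligatory.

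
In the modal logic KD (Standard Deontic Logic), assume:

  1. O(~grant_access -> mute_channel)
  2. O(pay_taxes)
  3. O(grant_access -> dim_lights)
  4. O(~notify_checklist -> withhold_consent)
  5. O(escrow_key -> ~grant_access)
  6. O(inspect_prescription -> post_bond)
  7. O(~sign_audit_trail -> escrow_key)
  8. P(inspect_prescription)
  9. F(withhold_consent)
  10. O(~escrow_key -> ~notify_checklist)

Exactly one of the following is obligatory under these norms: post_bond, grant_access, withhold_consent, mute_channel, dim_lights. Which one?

mute_channel

F(withhold_consent) at premise 9 means O(~withhold_consent).
Premise 4, O(~notify_checklist -> withhold_consent), contraposes to O(~withhold_consent -> notify_checklist); with O(~withhold_consent) we get O(notify_checklist).
Premise 10 is O(~escrow_key -> ~notify_checklist); contrapositively O(notify_checklist -> escrow_key). Since O(notify_checklist) holds, K gives O(escrow_key).
From O(escrow_key) and premise 5, O(escrow_key -> ~grant_access), we obtain O(~grant_access).
With premise 1, O(~grant_access -> mute_channel), the K-axiom yields O(mute_channel).
So O(mute_channel) holds — mute_channel is obligatory. None of the other listed options is made obligatory by any chain of premises.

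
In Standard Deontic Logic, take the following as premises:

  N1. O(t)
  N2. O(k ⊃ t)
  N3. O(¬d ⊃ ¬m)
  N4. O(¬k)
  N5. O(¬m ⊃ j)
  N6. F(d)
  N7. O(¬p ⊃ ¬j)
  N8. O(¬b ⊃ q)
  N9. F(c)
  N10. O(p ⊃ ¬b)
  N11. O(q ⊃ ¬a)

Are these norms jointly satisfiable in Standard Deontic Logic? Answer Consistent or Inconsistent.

Consistent

Premise 2 is O(k ⊃ t); even if O(t) held, inferring O(k) would be affirming the consequent — invalid.
So O(k) is not derivable, and the apparent clash with O(¬k) does not arise.
A world satisfying every obligation exists (e.g. a=false, b=false, c=false, d=false, j=true, k=false, m=false, p=true, q=true, t=true); no atom is both obligatory and forbidden, so the set is consistent.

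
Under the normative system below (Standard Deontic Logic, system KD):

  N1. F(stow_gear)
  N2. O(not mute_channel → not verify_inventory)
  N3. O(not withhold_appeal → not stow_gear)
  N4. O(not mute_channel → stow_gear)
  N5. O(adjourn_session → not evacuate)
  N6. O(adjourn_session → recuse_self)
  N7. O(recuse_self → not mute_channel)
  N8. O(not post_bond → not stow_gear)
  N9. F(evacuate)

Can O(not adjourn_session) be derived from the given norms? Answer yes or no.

Yes

Premise 1 is F(stow_gear), i.e. O(not stow_gear).
Premise 4 is O(not mute_channel → stow_gear); contrapositively O(not stow_gear → mute_channel). Since O(not stow_gear) holds, K gives O(mute_channel).
The contrapositive of premise 7 (O(recuse_self → not mute_channel)) is O(mute_channel → not recuse_self), and O(mute_channel) is already established, so O(not recuse_self).
Premise 6, O(adjourn_session → recuse_self), contraposes to O(not recuse_self → not adjourn_session); with O(not recuse_self) we get O(not adjourn_session).
Premises 2, 3, 5, 8, 9 do not contribute to this derivation.
So O(not adjourn_session) follows.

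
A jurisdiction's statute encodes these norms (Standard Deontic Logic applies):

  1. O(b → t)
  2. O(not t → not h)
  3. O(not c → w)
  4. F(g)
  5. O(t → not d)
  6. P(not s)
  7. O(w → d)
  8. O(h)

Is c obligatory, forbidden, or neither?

Premise 8 gives O(h).
Premise 2 is O(not t → not h); contrapositively O(h → t). Since O(h) holds, K gives O(t).
Applying K to premise 5 (O(t → not d)) and O(t) yields O(not d).
Premise 7, O(w → d), contraposes to O(not d → not w); with O(not d) we get O(not w).
Premise 3 is O(not c → w); contrapositively O(not w → c). Since O(not w) holds, K gives O(c).
Premises 1, 4, 6 do not contribute to this derivation.
Hence c is obligatory.

Obligatory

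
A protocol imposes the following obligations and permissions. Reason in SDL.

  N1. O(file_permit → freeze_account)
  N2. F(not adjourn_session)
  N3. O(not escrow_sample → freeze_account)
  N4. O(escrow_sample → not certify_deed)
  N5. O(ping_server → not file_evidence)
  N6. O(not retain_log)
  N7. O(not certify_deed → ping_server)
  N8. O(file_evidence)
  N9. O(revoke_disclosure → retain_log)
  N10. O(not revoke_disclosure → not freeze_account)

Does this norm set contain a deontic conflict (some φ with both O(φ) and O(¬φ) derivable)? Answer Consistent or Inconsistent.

Inconsistent

Premise 8 states O(file_evidence) outright.
The contrapositive of premise 5 (O(ping_server → not file_evidence)) is O(file_evidence → not ping_server), and O(file_evidence) is already established, so O(not ping_server).
Premise 7, O(not certify_deed → ping_server), contraposes to O(not ping_server → certify_deed); with O(not ping_server) we get O(certify_deed).
The contrapositive of premise 4 (O(escrow_sample → not certify_deed)) is O(certify_deed → not escrow_sample), and O(certify_deed) is already established, so O(not escrow_sample).
Applying K to premise 3 (O(not escrow_sample → freeze_account)) and O(not escrow_sample) yields O(freeze_account).
Premise 10, O(not revoke_disclosure → not freeze_account), contraposes to O(freeze_account → revoke_disclosure); with O(freeze_account) we get O(revoke_disclosure).
Premise 9 is O(revoke_disclosure → retain_log); since O(revoke_disclosure), deontic closure gives O(retain_log).
Yet premise 6 states O(not retain_log).
We now have both O(retain_log) and O(not retain_log) — retain_log is simultaneously obligatory and forbidden, violating the D-axiom.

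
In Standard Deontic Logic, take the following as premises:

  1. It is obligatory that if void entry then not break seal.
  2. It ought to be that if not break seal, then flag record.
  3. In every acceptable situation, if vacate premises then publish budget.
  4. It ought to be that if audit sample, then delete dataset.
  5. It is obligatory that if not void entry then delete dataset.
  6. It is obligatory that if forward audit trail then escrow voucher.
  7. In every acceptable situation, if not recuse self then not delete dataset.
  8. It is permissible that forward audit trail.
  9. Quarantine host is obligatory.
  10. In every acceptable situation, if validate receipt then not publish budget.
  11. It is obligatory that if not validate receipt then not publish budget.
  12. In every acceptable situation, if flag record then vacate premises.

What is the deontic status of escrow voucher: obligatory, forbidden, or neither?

Premise 6 is O(forward_audit_trail → escrow_voucher), but O(forward_audit_trail) is not derivable from the premises (the permission P(forward_audit_trail) asserts only ¬O(¬forward_audit_trail), not O(forward_audit_trail)), so it does not yield O(escrow_voucher).
No premise or chain of K-axiom applications forces O(escrow_voucher), and none forces O(¬escrow_voucher). So escrow_voucher is neither obligatory nor forbidden under these norms.

Neither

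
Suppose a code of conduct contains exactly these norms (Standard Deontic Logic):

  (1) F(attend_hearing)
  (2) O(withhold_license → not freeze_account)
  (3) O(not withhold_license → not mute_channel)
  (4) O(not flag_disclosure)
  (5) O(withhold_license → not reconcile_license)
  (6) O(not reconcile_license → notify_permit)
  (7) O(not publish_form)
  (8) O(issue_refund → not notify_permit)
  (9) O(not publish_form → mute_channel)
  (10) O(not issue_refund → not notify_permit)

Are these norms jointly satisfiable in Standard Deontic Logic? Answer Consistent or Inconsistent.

Premises 10 and 8 are O(not issue_refund → not notify_permit) and O(issue_refund → not notify_permit); every ideal world satisfies not issue_refund or issue_refund, so in either case not notify_permit holds — hence O(not notify_permit).
Premise 6, O(not reconcile_license → notify_permit), contraposes to O(not notify_permit → reconcile_license); with O(not notify_permit) we get O(reconcile_license).
Premise 5, O(withhold_license → not reconcile_license), contraposes to O(reconcile_license → not withhold_license); with O(reconcile_license) we get O(not withhold_license).
Premise 3 is O(not withhold_license → not mute_channel); since O(not withhold_license), deontic closure gives O(not mute_channel).
Premise 9, O(not publish_form → mute_channel), contraposes to O(not mute_channel → publish_form); with O(not mute_channel) we get O(publish_form).
However, premise 7 gives O(not publish_form).
We now have both O(publish_form) and O(not publish_form) — publish_form is simultaneously obligatory and forbidden, violating the D-axiom.

Inconsistent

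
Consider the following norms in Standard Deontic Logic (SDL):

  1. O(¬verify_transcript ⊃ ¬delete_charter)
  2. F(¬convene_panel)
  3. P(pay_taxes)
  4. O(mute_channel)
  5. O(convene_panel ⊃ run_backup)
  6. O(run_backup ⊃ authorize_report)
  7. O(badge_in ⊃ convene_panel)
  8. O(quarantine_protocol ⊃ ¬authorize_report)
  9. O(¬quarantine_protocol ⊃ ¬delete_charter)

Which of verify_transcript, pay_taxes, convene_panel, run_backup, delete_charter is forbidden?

Premise 2, F(¬convene_panel), is equivalent to O(convene_panel).
Applying K to premise 5 (O(convene_panel ⊃ run_backup)) and O(convene_panel) yields O(run_backup).
Premise 6 is O(run_backup ⊃ authorize_report); since O(run_backup), deontic closure gives O(authorize_report).
The contrapositive of premise 8 (O(quarantine_protocol ⊃ ¬authorize_report)) is O(authorize_report ⊃ ¬quarantine_protocol), and O(authorize_report) is already established, so O(¬quarantine_protocol).
Premise 9 is O(¬quarantine_protocol ⊃ ¬delete_charter); since O(¬quarantine_protocol), deontic closure gives O(¬delete_charter).
So O(¬delete_charter) holds, i.e. delete_charter is forbidden. None of the other listed options is forbidden under the premises.

delete_charter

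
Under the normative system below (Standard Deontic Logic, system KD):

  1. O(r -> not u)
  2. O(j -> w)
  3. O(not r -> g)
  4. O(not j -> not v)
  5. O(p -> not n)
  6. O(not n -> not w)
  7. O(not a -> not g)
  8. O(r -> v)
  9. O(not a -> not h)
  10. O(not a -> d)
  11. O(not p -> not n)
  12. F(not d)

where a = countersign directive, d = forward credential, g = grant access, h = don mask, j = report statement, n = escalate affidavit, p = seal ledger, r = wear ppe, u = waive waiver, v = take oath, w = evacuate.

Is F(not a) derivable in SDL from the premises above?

Yes

Premises 5 and 11 are O(p -> not n) and O(not p -> not n); every ideal world satisfies p or not p, so in either case not n holds — hence O(not n).
Applying K to premise 6 (O(not n -> not w)) and O(not n) yields O(not w).
The contrapositive of premise 2 (O(j -> w)) is O(not w -> not j), and O(not w) is already established, so O(not j).
From O(not j) and premise 4, O(not j -> not v), we obtain O(not v).
Premise 8 is O(r -> v); contrapositively O(not v -> not r). Since O(not v) holds, K gives O(not r).
With premise 3, O(not r -> g), the K-axiom yields O(g).
Premise 7, O(not a -> not g), contraposes to O(g -> a); with O(g) we get O(a).
Premises 1, 9, 10, 12 do not contribute to this derivation.
So O(a) holds, i.e. F(not a). The claim follows.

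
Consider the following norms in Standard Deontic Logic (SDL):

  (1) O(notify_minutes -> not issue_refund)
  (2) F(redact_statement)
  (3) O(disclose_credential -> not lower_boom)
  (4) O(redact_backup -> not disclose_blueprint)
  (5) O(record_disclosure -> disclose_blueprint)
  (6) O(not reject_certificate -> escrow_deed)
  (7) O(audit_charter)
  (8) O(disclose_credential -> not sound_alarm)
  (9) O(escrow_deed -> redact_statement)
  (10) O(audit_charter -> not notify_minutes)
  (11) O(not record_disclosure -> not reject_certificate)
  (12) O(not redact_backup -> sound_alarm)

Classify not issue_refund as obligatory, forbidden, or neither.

Neither

Premise 1 is O(notify_minutes -> not issue_refund), but O(notify_minutes) is not derivable from the premises, so it does not yield O(not issue_refund).
No premise or chain of K-axiom applications forces O(not issue_refund), and none forces O(issue_refund). So not issue_refund is neither obligatory nor forbidden under these norms.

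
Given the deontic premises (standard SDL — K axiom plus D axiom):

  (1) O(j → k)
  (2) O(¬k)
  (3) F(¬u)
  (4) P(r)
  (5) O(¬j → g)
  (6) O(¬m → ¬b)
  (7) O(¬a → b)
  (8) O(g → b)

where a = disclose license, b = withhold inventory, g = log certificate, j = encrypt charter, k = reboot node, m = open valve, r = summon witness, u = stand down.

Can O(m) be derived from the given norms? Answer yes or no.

From premise 2 we have O(¬k).
Premise 1, O(j → k), contraposes to O(¬k → ¬j); with O(¬k) we get O(¬j).
Premise 5 is O(¬j → g); since O(¬j), deontic closure gives O(g).
Premise 8 is O(g → b); since O(g), deontic closure gives O(b).
Premise 6 is O(¬m → ¬b); contrapositively O(b → m). Since O(b) holds, K gives O(m).
Premises 3, 4, 7 do not contribute to this derivation.
So O(m) follows.

Yes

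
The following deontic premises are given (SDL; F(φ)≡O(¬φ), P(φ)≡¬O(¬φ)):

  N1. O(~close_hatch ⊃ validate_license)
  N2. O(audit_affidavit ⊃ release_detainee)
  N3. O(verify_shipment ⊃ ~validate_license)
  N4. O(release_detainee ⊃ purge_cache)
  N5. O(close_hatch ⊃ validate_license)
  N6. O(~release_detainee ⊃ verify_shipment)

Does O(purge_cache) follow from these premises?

Premises 1 and 5 are O(~close_hatch ⊃ validate_license) and O(close_hatch ⊃ validate_license); every ideal world satisfies ~close_hatch or close_hatch, so in either case validate_license holds — hence O(validate_license).
Premise 3, O(verify_shipment ⊃ ~validate_license), contraposes to O(validate_license ⊃ ~verify_shipment); with O(validate_license) we get O(~verify_shipment).
Premise 6 is O(~release_detainee ⊃ verify_shipment); contrapositively O(~verify_shipment ⊃ release_detainee). Since O(~verify_shipment) holds, K gives O(release_detainee).
Premise 4 is O(release_detainee ⊃ purge_cache); since O(release_detainee), deontic closure gives O(purge_cache).
Premise 2 does not contribute to this derivation.
So O(purge_cache) follows.

Yes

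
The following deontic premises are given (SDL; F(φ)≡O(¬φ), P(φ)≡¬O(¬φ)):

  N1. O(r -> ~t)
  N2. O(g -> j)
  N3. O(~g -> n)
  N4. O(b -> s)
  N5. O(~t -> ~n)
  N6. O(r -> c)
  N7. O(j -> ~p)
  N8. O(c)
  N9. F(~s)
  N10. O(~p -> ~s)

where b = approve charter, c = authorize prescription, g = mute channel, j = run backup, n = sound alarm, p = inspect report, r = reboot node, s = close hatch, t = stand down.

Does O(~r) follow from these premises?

F(~s) at premise 9 means O(s).
Premise 10 is O(~p -> ~s); contrapositively O(s -> p). Since O(s) holds, K gives O(p).
The contrapositive of premise 7 (O(j -> ~p)) is O(p -> ~j), and O(p) is already established, so O(~j).
Premise 2, O(g -> j), contraposes to O(~j -> ~g); with O(~j) we get O(~g).
Applying K to premise 3 (O(~g -> n)) and O(~g) yields O(n).
Premise 5, O(~t -> ~n), contraposes to O(n -> t); with O(n) we get O(t).
Premise 1, O(r -> ~t), contraposes to O(t -> ~r); with O(t) we get O(~r).
Premises 4, 6, 8 do not contribute to this derivation.
So O(~r) follows.

Yes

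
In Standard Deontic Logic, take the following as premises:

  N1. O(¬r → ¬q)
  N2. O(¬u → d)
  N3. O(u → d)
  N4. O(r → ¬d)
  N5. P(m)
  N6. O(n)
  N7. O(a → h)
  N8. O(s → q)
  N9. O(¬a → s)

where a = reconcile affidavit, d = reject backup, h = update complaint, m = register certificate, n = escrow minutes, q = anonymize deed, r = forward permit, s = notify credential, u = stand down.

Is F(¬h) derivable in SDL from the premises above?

Yes

By case analysis on u: premise 3 gives O(u → d) and premise 2 gives O(¬u → d), so O(d) either way.
The contrapositive of premise 4 (O(r → ¬d)) is O(d → ¬r), and O(d) is already established, so O(¬r).
Premise 1 is O(¬r → ¬q); since O(¬r), deontic closure gives O(¬q).
The contrapositive of premise 8 (O(s → q)) is O(¬q → ¬s), and O(¬q) is already established, so O(¬s).
Premise 9 is O(¬a → s); contrapositively O(¬s → a). Since O(¬s) holds, K gives O(a).
Applying K to premise 7 (O(a → h)) and O(a) yields O(h).
Premises 5, 6 do not contribute to this derivation.
So O(h) holds, i.e. F(¬h). The claim follows.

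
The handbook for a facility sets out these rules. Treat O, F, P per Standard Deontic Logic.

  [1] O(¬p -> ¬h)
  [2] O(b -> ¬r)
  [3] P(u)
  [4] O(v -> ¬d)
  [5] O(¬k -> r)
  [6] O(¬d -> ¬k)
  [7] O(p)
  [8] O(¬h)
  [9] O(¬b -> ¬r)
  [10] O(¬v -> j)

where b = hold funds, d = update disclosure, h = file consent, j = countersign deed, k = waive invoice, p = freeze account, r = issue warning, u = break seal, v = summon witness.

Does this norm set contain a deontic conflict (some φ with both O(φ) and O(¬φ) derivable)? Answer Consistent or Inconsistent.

Consistent

Premise 1 is O(¬p -> ¬h); even if O(¬h) held, inferring O(¬p) would be affirming the consequent — invalid.
So O(¬p) is not derivable, and the apparent clash with O(p) does not arise.
A world satisfying every obligation exists (e.g. b=false, d=true, h=false, j=true, k=true, p=true, r=false, u=false, v=false); no atom is both obligatory and forbidden, so the set is consistent.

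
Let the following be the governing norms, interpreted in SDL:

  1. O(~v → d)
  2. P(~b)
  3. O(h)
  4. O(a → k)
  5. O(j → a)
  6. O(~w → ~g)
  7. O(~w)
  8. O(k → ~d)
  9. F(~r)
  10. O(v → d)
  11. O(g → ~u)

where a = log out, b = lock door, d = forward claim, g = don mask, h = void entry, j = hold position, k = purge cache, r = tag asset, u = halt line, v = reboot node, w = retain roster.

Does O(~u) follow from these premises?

Premise 11 is O(g → ~u), but O(g) is not derivable from the premises, so it does not yield O(~u).
No other premise forces O(~u). An ideal world satisfying every premise can still have ~u false, so O(~u) is not derivable.

No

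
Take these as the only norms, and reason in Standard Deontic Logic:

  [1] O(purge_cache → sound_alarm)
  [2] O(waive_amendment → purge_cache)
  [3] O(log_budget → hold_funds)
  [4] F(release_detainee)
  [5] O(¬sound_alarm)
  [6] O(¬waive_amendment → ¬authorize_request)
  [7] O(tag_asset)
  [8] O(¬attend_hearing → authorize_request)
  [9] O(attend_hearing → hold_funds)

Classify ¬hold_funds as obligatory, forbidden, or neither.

Forbidden

From premise 5 we have O(¬sound_alarm).
Premise 1, O(purge_cache → sound_alarm), contraposes to O(¬sound_alarm → ¬purge_cache); with O(¬sound_alarm) we get O(¬purge_cache).
The contrapositive of premise 2 (O(waive_amendment → purge_cache)) is O(¬purge_cache → ¬waive_amendment), and O(¬purge_cache) is already established, so O(¬waive_amendment).
Applying K to premise 6 (O(¬waive_amendment → ¬authorize_request)) and O(¬waive_amendment) yields O(¬authorize_request).
Premise 8 is O(¬attend_hearing → authorize_request); contrapositively O(¬authorize_request → attend_hearing). Since O(¬authorize_request) holds, K gives O(attend_hearing).
Applying K to premise 9 (O(attend_hearing → hold_funds)) and O(attend_hearing) yields O(hold_funds).
Premises 3, 4, 7 do not contribute to this derivation.
Thus O(hold_funds), which is F(¬hold_funds): ¬hold_funds is forbidden.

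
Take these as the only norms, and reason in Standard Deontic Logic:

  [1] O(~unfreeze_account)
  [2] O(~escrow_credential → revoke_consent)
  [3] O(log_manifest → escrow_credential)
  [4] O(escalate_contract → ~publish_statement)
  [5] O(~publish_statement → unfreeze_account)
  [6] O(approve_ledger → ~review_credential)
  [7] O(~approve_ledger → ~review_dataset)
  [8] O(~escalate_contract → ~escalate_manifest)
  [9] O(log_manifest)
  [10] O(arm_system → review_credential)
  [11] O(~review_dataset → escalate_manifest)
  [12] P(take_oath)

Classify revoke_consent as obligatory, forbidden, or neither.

Premise 2 is O(~escrow_credential → revoke_consent), but O(~escrow_credential) is not derivable from the premises, so it does not yield O(revoke_consent).
No premise or chain of K-axiom applications forces O(revoke_consent), and none forces O(~revoke_consent). So revoke_consent is neither obligatory nor forbidden under these norms.

Neither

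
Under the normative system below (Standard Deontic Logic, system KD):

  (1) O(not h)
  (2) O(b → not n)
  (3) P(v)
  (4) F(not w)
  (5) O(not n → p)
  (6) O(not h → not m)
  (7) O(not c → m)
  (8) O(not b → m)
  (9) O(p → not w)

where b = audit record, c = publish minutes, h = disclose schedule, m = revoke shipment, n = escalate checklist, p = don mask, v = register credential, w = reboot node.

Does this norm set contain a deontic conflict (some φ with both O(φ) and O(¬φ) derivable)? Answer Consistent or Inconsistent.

Inconsistent

F(not w) at premise 4 means O(w).
Premise 9, O(p → not w), contraposes to O(w → not p); with O(w) we get O(not p).
Premise 5, O(not n → p), contraposes to O(not p → n); with O(not p) we get O(n).
Premise 2 is O(b → not n); contrapositively O(n → not b). Since O(n) holds, K gives O(not b).
With premise 8, O(not b → m), the K-axiom yields O(m).
Premise 6, O(not h → not m), contraposes to O(m → h); with O(m) we get O(h).
However, premise 1 gives O(not h).
We now have both O(h) and O(not h) — h is simultaneously obligatory and forbidden, violating the D-axiom.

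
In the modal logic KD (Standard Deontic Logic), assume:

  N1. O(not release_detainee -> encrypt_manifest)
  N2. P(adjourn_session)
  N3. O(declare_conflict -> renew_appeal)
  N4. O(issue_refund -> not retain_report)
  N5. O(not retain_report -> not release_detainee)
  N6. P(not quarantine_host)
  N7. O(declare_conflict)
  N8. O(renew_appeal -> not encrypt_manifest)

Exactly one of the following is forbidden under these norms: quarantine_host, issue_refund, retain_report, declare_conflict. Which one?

From premise 7 we have O(declare_conflict).
Premise 3 is O(declare_conflict -> renew_appeal); since O(declare_conflict), deontic closure gives O(renew_appeal).
From O(renew_appeal) and premise 8, O(renew_appeal -> not encrypt_manifest), we obtain O(not encrypt_manifest).
Premise 1 is O(not release_detainee -> encrypt_manifest); contrapositively O(not encrypt_manifest -> release_detainee). Since O(not encrypt_manifest) holds, K gives O(release_detainee).
The contrapositive of premise 5 (O(not retain_report -> not release_detainee)) is O(release_detainee -> retain_report), and O(release_detainee) is already established, so O(retain_report).
Premise 4, O(issue_refund -> not retain_report), contraposes to O(retain_report -> not issue_refund); with O(retain_report) we get O(not issue_refund).
So O(not issue_refund) holds, i.e. issue_refund is forbidden. None of the other listed options is forbidden under the premises.

issue_refund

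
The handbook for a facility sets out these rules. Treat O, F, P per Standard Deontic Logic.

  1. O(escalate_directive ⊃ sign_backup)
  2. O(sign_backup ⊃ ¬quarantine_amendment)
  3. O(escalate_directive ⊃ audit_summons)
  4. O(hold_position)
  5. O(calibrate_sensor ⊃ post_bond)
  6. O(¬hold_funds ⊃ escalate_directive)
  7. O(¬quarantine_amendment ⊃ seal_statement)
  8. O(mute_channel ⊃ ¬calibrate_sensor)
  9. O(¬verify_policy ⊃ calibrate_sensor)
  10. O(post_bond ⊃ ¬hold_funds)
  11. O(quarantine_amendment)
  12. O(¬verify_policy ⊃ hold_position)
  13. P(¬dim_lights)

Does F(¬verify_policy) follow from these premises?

Yes

Premise 11 gives O(quarantine_amendment).
Premise 2, O(sign_backup ⊃ ¬quarantine_amendment), contraposes to O(quarantine_amendment ⊃ ¬sign_backup); with O(quarantine_amendment) we get O(¬sign_backup).
The contrapositive of premise 1 (O(escalate_directive ⊃ sign_backup)) is O(¬sign_backup ⊃ ¬escalate_directive), and O(¬sign_backup) is already established, so O(¬escalate_directive).
The contrapositive of premise 6 (O(¬hold_funds ⊃ escalate_directive)) is O(¬escalate_directive ⊃ hold_funds), and O(¬escalate_directive) is already established, so O(hold_funds).
Premise 10, O(post_bond ⊃ ¬hold_funds), contraposes to O(hold_funds ⊃ ¬post_bond); with O(hold_funds) we get O(¬post_bond).
Premise 5 is O(calibrate_sensor ⊃ post_bond); contrapositively O(¬post_bond ⊃ ¬calibrate_sensor). Since O(¬post_bond) holds, K gives O(¬calibrate_sensor).
Premise 9, O(¬verify_policy ⊃ calibrate_sensor), contraposes to O(¬calibrate_sensor ⊃ verify_policy); with O(¬calibrate_sensor) we get O(verify_policy).
Premises 3, 4, 7, 8, 12, 13 do not contribute to this derivation.
So O(verify_policy) holds, i.e. F(¬verify_policy). The claim follows.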